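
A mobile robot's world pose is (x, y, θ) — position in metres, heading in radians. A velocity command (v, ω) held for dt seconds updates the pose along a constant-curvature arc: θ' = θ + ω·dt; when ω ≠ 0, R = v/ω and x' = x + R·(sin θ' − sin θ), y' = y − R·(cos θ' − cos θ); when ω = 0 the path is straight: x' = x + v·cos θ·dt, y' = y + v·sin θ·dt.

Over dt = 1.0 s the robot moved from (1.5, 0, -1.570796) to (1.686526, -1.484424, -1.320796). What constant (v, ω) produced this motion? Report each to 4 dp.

v = 1.5000, ω = 0.2500

Δθ = -1.320796 − -1.570796 = 0.250000
ω = Δθ/dt = 0.250000/1.0 = 0.2500
R = −Δy/(cos θ' − cos θ) = 6.0000
v = R·ω = 6.0000·0.2500 = 1.5000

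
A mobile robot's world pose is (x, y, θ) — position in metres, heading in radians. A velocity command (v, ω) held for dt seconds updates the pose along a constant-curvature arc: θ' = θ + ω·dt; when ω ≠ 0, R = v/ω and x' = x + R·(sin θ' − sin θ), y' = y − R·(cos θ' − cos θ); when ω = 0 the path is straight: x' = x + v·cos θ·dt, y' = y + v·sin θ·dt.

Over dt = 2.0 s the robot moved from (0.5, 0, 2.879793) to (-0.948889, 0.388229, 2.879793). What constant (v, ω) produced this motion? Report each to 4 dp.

v = 0.7500, ω = 0.0000

Δθ = 2.879793 − 2.879793 = 0.000000
ω = Δθ/dt = 0.000000/2.0 = 0.0000
ω = 0 → v = (Δx·cos θ + Δy·sin θ)/dt = 0.7500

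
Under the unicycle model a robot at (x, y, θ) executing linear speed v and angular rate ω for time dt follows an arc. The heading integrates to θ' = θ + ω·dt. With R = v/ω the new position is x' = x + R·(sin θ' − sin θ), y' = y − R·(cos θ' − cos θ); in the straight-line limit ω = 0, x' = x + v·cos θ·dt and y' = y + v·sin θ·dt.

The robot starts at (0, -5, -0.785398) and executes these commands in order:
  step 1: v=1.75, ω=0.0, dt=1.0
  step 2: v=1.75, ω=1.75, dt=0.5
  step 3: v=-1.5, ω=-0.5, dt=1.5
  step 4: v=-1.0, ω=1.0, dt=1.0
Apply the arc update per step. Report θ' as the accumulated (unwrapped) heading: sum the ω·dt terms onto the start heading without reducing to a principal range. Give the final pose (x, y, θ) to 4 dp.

step 1: θ'=-0.7854 (straight) → pose (1.2374, -6.2374, -0.7854)
step 2: θ'=0.0896 (R=1.0000) → pose (2.0340, -6.5263, 0.0896)
step 3: θ'=-0.6604 (R=3.0000) → pose (-0.0747, -5.9076, -0.6604)
step 4: θ'=0.3396 (R=-1.0000) → pose (-1.0213, -5.7545, 0.3396)

(-1.0213, -5.7545, 0.3396)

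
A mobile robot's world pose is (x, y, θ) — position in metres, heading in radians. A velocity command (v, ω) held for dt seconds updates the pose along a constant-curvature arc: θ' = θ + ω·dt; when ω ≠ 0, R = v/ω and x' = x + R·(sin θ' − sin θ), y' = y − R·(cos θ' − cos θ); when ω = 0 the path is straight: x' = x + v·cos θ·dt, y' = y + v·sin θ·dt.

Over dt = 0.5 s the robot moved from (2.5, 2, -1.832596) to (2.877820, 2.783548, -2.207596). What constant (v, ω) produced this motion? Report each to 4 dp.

Δθ = -2.207596 − -1.832596 = -0.375000
ω = Δθ/dt = -0.375000/0.5 = -0.7500
R = −Δy/(cos θ' − cos θ) = 2.3333
v = R·ω = 2.3333·-0.7500 = -1.7500

v = -1.7500, ω = -0.7500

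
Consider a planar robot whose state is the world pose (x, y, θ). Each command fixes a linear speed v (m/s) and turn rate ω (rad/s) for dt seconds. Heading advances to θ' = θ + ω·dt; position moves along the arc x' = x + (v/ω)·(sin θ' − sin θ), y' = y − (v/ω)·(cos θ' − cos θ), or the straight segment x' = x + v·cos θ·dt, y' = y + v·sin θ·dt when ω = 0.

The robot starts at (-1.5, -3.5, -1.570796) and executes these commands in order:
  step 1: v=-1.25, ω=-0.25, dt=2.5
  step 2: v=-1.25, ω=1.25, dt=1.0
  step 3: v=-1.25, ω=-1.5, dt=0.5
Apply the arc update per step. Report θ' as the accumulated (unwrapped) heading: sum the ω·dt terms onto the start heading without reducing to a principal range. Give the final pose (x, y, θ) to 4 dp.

(-0.7058, 1.1872, -1.6958)

step 1: θ'=-2.1958 (R=5.0000) → pose (-0.5548, -0.5745, -2.1958)
step 2: θ'=-0.9458 (R=-1.0000) → pose (-0.5548, 0.5957, -0.9458)
step 3: θ'=-1.6958 (R=0.8333) → pose (-0.7058, 1.1872, -1.6958)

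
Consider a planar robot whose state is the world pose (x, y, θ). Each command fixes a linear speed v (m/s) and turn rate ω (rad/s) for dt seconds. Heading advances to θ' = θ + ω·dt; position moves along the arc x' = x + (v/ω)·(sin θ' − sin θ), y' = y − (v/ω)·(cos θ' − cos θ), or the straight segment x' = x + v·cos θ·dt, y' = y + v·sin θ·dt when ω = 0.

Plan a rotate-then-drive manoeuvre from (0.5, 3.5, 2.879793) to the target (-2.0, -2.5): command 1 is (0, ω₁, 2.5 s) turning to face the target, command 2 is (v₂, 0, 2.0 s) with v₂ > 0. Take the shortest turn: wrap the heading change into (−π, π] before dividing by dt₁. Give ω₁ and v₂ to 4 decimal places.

ω₁ = 0.5751, v₂ = 3.2500

heading to target = atan2(-2.5−3.5, -2−0.5) = -1.9656
Δθ = wrap(-1.9656 − 2.8798) = 1.4378; ω₁ = Δθ/dt₁ = 0.5751
distance = √((-2−0.5)² + (-2.5−3.5)²) = 6.5000; v₂ = distance/dt₂ = 3.2500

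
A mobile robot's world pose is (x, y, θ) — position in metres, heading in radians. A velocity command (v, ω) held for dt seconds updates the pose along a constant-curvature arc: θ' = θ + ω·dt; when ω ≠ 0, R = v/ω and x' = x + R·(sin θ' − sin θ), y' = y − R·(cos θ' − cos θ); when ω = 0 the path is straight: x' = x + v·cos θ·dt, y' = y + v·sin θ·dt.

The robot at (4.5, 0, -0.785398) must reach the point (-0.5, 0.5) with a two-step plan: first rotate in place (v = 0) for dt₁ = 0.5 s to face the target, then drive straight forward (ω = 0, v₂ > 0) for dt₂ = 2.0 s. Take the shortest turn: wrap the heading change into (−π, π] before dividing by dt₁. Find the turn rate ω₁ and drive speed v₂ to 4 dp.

heading to target = atan2(0.5−0, -0.5−4.5) = 3.0419
Δθ = wrap(3.0419 − -0.7854) = -2.4559; ω₁ = Δθ/dt₁ = -4.9117
distance = √((-0.5−4.5)² + (0.5−0)²) = 5.0249; v₂ = distance/dt₂ = 2.5125

ω₁ = -4.9117, v₂ = 2.5125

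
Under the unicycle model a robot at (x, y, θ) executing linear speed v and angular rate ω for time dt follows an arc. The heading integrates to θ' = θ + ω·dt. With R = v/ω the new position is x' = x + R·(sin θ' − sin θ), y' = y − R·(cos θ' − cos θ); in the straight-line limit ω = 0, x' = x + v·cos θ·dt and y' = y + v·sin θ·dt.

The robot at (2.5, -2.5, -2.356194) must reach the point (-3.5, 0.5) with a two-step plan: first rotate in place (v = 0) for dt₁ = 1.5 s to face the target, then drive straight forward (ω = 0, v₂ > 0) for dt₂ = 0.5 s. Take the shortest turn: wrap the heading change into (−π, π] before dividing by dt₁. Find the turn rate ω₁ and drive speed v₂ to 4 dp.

ω₁ = -0.8327, v₂ = 13.4164

heading to target = atan2(0.5−-2.5, -3.5−2.5) = 2.6779
Δθ = wrap(2.6779 − -2.3562) = -1.2490; ω₁ = Δθ/dt₁ = -0.8327
distance = √((-3.5−2.5)² + (0.5−-2.5)²) = 6.7082; v₂ = distance/dt₂ = 13.4164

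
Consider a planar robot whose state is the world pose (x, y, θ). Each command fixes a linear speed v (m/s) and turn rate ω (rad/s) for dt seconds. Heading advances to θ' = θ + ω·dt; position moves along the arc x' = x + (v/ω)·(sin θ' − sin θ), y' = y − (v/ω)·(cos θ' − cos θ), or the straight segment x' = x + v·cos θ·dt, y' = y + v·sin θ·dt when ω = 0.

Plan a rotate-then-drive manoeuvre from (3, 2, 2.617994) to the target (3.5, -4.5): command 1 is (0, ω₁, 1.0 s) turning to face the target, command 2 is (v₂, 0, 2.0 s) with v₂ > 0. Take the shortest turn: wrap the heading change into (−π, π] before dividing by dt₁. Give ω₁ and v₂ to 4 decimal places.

ω₁ = 2.1712, v₂ = 3.2596

heading to target = atan2(-4.5−2, 3.5−3) = -1.4940
Δθ = wrap(-1.4940 − 2.6180) = 2.1712; ω₁ = Δθ/dt₁ = 2.1712
distance = √((3.5−3)² + (-4.5−2)²) = 6.5192; v₂ = distance/dt₂ = 3.2596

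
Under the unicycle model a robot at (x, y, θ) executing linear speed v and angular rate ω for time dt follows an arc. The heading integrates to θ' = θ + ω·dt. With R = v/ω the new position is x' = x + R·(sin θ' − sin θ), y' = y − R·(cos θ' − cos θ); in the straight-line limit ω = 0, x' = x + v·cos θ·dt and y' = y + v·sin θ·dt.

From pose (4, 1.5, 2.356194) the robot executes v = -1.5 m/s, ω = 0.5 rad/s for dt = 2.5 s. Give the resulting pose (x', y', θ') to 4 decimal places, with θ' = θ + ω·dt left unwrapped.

θ' = 2.3562 + 0.5·2.5 = 3.6062
R = v/ω = -1.5/0.5 = -3.0000
x' = 4 + -3.0000·(sin 3.6062 − sin 2.3562) = 7.4655
y' = 1.5 − -3.0000·(cos 3.6062 − cos 2.3562) = 0.9393

(7.4655, 0.9393, 3.6062)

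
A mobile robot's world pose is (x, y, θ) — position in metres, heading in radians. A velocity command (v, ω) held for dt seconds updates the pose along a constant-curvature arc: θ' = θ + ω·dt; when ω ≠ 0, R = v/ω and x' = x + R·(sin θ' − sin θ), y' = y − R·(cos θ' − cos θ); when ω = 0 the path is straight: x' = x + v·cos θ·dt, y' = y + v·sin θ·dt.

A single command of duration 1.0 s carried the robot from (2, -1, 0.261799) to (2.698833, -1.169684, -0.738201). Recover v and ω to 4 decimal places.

Δθ = -0.738201 − 0.261799 = -1.000000
ω = Δθ/dt = -1.000000/1.0 = -1.0000
R = Δx/(sin θ' − sin θ) = -0.7500
v = R·ω = -0.7500·-1.0000 = 0.7500

v = 0.7500, ω = -1.0000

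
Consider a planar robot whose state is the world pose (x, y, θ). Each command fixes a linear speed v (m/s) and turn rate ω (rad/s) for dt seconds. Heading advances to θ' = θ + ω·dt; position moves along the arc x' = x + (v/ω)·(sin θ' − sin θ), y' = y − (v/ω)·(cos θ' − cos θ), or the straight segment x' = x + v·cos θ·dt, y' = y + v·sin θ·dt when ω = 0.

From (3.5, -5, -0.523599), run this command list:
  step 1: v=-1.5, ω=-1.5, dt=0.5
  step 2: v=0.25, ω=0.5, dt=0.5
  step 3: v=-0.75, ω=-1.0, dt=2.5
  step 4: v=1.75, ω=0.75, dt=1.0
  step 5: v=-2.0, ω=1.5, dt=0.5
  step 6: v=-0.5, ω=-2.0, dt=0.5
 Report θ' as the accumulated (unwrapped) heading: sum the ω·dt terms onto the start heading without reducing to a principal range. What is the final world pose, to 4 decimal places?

step 1: θ'=-1.2736 (R=1.0000) → pose (3.0438, -4.4268, -1.2736)
step 2: θ'=-1.0236 (R=0.5000) → pose (3.0949, -4.5405, -1.0236)
step 3: θ'=-3.5236 (R=0.7500) → pose (4.0150, -3.4544, -3.5236)
step 4: θ'=-2.7736 (R=2.3333) → pose (2.3058, -3.4424, -2.7736)
step 5: θ'=-2.0236 (R=-1.3333) → pose (3.0251, -2.7817, -2.0236)
step 6: θ'=-3.0236 (R=0.2500) → pose (3.2205, -2.6428, -3.0236)

(3.2205, -2.6428, -3.0236)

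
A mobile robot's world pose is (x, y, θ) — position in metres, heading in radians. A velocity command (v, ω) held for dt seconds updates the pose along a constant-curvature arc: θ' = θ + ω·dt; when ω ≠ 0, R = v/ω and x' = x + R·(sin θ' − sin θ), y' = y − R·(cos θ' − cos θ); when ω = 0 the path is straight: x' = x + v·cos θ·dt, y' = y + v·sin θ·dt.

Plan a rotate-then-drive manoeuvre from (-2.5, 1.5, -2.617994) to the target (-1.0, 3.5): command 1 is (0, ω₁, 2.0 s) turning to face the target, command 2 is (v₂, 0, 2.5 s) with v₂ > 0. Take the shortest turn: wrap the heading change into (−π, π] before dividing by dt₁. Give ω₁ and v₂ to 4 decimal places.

heading to target = atan2(3.5−1.5, -1−-2.5) = 0.9273
Δθ = wrap(0.9273 − -2.6180) = -2.7379; ω₁ = Δθ/dt₁ = -1.3689
distance = √((-1−-2.5)² + (3.5−1.5)²) = 2.5000; v₂ = distance/dt₂ = 1.0000

ω₁ = -1.3689, v₂ = 1.0000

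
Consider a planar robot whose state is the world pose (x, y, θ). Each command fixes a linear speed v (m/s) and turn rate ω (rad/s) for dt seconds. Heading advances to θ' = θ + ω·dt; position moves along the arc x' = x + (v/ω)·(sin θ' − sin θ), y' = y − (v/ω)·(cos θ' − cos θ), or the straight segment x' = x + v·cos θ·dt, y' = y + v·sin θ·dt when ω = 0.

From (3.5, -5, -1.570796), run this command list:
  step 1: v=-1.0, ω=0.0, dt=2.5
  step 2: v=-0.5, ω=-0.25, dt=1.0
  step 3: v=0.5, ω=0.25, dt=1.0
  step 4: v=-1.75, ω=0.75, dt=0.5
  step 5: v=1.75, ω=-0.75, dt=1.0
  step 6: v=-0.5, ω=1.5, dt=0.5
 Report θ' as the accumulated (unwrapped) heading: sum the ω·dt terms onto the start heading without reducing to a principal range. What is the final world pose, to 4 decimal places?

step 1: θ'=-1.5708 (straight) → pose (3.5000, -2.5000, -1.5708)
step 2: θ'=-1.8208 (R=2.0000) → pose (3.5622, -2.0052, -1.8208)
step 3: θ'=-1.5708 (R=2.0000) → pose (3.5000, -2.5000, -1.5708)
step 4: θ'=-1.1958 (R=-2.3333) → pose (3.3379, -1.6454, -1.1958)
step 5: θ'=-1.9458 (R=-2.3333) → pose (3.3379, -3.3546, -1.9458)
step 6: θ'=-1.1958 (R=-0.3333) → pose (3.3379, -3.1105, -1.1958)

(3.3379, -3.1105, -1.1958)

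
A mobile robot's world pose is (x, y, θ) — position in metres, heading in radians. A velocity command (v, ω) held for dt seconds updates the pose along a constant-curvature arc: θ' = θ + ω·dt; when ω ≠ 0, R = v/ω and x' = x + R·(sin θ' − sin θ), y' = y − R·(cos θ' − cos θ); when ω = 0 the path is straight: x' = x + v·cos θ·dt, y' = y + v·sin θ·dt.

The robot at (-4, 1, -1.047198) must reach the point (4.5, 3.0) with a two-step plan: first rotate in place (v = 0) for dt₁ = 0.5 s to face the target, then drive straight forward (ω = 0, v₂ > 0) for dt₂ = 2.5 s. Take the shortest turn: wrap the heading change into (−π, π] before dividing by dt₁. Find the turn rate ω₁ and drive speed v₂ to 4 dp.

heading to target = atan2(3−1, 4.5−-4) = 0.2311
Δθ = wrap(0.2311 − -1.0472) = 1.2783; ω₁ = Δθ/dt₁ = 2.5566
distance = √((4.5−-4)² + (3−1)²) = 8.7321; v₂ = distance/dt₂ = 3.4928

ω₁ = 2.5566, v₂ = 3.4928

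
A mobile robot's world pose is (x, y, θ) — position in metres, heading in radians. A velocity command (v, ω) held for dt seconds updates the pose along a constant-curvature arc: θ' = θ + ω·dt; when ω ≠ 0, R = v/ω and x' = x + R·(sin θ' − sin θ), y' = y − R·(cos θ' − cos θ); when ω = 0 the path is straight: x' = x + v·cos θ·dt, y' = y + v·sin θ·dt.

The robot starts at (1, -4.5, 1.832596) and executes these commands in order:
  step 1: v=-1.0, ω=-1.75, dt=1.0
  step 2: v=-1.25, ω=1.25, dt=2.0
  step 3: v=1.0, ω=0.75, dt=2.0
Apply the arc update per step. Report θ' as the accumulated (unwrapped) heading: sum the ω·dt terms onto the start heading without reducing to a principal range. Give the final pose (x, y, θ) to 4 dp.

step 1: θ'=0.0826 (R=0.5714) → pose (0.4952, -5.2174, 0.0826)
step 2: θ'=2.5826 (R=-1.0000) → pose (0.0474, -7.0618, 2.5826)
step 3: θ'=4.0826 (R=1.3333) → pose (-1.7373, -7.4068, 4.0826)

(-1.7373, -7.4068, 4.0826)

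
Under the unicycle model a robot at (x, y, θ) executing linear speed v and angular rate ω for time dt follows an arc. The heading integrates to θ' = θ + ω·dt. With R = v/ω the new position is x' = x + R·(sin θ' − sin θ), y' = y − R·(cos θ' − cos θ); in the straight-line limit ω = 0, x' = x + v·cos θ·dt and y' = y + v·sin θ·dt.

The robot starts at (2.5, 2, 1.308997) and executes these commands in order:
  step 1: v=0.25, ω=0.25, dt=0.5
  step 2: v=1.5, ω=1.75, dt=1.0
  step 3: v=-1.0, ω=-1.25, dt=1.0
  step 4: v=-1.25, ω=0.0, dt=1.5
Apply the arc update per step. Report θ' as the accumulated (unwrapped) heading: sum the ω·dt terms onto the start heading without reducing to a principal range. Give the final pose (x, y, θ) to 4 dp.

step 1: θ'=1.4340 (R=1.0000) → pose (2.5247, 2.1224, 1.4340)
step 2: θ'=3.1840 (R=0.8571) → pose (1.6393, 3.0957, 3.1840)
step 3: θ'=1.9340 (R=0.8000) → pose (2.4210, 2.5806, 1.9340)
step 4: θ'=1.9340 (straight) → pose (3.0871, 0.8280, 1.9340)

(3.0871, 0.8280, 1.9340)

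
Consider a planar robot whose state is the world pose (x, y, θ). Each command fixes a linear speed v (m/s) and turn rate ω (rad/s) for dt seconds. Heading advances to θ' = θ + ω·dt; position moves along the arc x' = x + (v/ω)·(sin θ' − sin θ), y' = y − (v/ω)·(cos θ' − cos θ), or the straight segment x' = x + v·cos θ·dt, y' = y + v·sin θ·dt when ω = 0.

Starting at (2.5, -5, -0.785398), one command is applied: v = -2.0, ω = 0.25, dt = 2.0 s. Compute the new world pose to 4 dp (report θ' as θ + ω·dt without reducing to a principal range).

(-0.9045, -2.9805, -0.2854)

θ' = -0.7854 + 0.25·2.0 = -0.2854
R = v/ω = -2.0/0.25 = -8.0000
x' = 2.5 + -8.0000·(sin -0.2854 − sin -0.7854) = -0.9045
y' = -5 − -8.0000·(cos -0.2854 − cos -0.7854) = -2.9805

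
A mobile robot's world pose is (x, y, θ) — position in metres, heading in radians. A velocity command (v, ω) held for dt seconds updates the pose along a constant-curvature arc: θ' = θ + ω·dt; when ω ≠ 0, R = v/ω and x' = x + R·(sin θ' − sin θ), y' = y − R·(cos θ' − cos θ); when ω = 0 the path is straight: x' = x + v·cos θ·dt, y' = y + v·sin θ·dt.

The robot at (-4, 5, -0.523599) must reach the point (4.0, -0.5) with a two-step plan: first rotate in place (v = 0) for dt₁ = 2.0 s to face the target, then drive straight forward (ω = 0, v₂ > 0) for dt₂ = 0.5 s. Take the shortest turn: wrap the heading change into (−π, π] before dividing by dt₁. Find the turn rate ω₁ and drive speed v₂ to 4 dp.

heading to target = atan2(-0.5−5, 4−-4) = -0.6023
Δθ = wrap(-0.6023 − -0.5236) = -0.0787; ω₁ = Δθ/dt₁ = -0.0393
distance = √((4−-4)² + (-0.5−5)²) = 9.7082; v₂ = distance/dt₂ = 19.4165

ω₁ = -0.0393, v₂ = 19.4165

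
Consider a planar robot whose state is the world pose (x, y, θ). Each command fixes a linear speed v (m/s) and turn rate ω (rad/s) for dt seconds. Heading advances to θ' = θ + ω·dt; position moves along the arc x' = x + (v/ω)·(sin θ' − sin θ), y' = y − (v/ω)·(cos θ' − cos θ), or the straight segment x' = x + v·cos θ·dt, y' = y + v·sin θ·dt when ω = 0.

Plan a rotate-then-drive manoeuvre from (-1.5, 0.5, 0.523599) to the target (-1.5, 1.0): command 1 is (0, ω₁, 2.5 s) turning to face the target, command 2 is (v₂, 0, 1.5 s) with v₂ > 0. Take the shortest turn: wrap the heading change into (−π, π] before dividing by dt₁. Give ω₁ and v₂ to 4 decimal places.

heading to target = atan2(1−0.5, -1.5−-1.5) = 1.5708
Δθ = wrap(1.5708 − 0.5236) = 1.0472; ω₁ = Δθ/dt₁ = 0.4189
distance = √((-1.5−-1.5)² + (1−0.5)²) = 0.5000; v₂ = distance/dt₂ = 0.3333

ω₁ = 0.4189, v₂ = 0.3333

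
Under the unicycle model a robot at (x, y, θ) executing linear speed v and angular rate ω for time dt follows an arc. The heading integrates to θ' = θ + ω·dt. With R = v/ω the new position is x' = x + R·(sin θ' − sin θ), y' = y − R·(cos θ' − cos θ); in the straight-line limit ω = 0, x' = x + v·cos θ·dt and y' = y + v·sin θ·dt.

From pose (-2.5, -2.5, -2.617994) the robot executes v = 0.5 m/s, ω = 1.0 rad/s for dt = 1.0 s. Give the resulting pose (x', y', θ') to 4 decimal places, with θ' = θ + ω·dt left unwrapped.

θ' = -2.6180 + 1.0·1.0 = -1.6180
R = v/ω = 0.5/1.0 = 0.5000
x' = -2.5 + 0.5000·(sin -1.6180 − sin -2.6180) = -2.7494
y' = -2.5 − 0.5000·(cos -1.6180 − cos -2.6180) = -2.9094

(-2.7494, -2.9094, -1.6180)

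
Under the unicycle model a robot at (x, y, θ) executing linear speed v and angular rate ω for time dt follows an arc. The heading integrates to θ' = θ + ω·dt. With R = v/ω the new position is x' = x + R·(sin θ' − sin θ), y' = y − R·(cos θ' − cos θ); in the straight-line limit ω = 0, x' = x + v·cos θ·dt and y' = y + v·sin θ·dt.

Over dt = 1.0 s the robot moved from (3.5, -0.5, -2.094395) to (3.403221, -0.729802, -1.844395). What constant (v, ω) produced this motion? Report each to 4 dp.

v = 0.2500, ω = 0.2500

Δθ = -1.844395 − -2.094395 = 0.250000
ω = Δθ/dt = 0.250000/1.0 = 0.2500
R = −Δy/(cos θ' − cos θ) = 1.0000
v = R·ω = 1.0000·0.2500 = 0.2500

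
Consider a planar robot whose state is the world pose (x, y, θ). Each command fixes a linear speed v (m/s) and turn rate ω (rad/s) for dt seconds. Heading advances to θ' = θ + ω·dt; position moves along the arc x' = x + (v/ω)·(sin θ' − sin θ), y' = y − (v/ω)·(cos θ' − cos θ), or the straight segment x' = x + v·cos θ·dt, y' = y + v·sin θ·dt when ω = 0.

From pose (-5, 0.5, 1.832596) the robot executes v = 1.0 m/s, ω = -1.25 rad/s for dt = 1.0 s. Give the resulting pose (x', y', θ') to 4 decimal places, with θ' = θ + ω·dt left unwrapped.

(-4.6674, 1.3751, 0.5826)

θ' = 1.8326 + -1.25·1.0 = 0.5826
R = v/ω = 1.0/-1.25 = -0.8000
x' = -5 + -0.8000·(sin 0.5826 − sin 1.8326) = -4.6674
y' = 0.5 − -0.8000·(cos 0.5826 − cos 1.8326) = 1.3751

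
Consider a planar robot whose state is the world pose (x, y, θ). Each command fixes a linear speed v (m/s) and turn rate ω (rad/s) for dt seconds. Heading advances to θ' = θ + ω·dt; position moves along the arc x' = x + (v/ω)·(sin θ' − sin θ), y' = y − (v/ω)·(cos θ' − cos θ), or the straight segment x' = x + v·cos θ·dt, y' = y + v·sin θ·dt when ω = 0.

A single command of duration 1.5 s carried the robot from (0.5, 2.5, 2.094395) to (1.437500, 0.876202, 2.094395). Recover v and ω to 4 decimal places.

Δθ = 2.094395 − 2.094395 = 0.000000
ω = Δθ/dt = 0.000000/1.5 = 0.0000
ω = 0 → v = (Δx·cos θ + Δy·sin θ)/dt = -1.2500

v = -1.2500, ω = 0.0000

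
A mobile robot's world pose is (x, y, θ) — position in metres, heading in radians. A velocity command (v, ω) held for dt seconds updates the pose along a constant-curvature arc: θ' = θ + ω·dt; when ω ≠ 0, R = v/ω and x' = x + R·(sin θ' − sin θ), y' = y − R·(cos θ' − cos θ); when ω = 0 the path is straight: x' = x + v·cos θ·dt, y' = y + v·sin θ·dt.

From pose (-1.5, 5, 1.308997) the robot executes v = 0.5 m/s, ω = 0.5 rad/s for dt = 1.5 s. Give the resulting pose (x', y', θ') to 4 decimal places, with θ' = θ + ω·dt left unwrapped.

θ' = 1.3090 + 0.5·1.5 = 2.0590
R = v/ω = 0.5/0.5 = 1.0000
x' = -1.5 + 1.0000·(sin 2.0590 − sin 1.3090) = -1.5827
y' = 5 − 1.0000·(cos 2.0590 − cos 1.3090) = 5.7279

(-1.5827, 5.7279, 2.0590)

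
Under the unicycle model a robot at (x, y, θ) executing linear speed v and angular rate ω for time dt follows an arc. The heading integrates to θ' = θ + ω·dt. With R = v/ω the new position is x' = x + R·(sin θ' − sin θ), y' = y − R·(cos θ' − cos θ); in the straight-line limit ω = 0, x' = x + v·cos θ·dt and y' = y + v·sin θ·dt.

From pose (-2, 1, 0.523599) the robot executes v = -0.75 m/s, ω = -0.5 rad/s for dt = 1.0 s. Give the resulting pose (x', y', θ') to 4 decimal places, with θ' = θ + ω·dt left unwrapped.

(-2.7146, 0.7995, 0.0236)

θ' = 0.5236 + -0.5·1.0 = 0.0236
R = v/ω = -0.75/-0.5 = 1.5000
x' = -2 + 1.5000·(sin 0.0236 − sin 0.5236) = -2.7146
y' = 1 − 1.5000·(cos 0.0236 − cos 0.5236) = 0.7995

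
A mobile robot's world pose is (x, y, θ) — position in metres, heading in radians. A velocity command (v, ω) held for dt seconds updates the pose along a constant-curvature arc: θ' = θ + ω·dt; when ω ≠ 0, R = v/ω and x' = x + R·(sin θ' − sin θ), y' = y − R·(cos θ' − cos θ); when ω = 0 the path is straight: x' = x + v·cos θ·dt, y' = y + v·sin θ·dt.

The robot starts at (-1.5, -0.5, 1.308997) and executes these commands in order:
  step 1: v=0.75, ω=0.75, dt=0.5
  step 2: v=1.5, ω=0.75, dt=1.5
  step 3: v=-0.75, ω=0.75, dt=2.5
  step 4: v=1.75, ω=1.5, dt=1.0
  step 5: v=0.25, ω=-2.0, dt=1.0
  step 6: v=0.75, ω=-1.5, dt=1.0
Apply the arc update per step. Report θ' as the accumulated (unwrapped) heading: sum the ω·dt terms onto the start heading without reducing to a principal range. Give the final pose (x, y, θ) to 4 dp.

step 1: θ'=1.6840 (R=1.0000) → pose (-1.4723, -0.1282, 1.6840)
step 2: θ'=2.8090 (R=2.0000) → pose (-2.8065, 1.5363, 2.8090)
step 3: θ'=4.6840 (R=-1.0000) → pose (-1.4804, 2.4531, 4.6840)
step 4: θ'=6.1840 (R=1.1667) → pose (-0.4298, 1.2590, 6.1840)
step 5: θ'=4.1840 (R=-0.1250) → pose (-0.3342, 1.0716, 4.1840)
step 6: θ'=2.6840 (R=-0.5000) → pose (-0.9869, 0.8751, 2.6840)

(-0.9869, 0.8751, 2.6840)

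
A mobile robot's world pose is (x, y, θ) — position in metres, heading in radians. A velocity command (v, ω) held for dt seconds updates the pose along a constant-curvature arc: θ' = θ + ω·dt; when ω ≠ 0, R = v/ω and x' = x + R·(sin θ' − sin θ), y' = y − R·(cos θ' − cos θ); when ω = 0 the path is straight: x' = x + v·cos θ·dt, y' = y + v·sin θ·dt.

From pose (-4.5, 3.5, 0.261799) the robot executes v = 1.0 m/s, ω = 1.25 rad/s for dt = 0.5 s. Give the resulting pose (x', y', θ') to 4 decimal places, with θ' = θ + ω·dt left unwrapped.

(-4.0870, 3.7672, 0.8868)

θ' = 0.2618 + 1.25·0.5 = 0.8868
R = v/ω = 1.0/1.25 = 0.8000
x' = -4.5 + 0.8000·(sin 0.8868 − sin 0.2618) = -4.0870
y' = 3.5 − 0.8000·(cos 0.8868 − cos 0.2618) = 3.7672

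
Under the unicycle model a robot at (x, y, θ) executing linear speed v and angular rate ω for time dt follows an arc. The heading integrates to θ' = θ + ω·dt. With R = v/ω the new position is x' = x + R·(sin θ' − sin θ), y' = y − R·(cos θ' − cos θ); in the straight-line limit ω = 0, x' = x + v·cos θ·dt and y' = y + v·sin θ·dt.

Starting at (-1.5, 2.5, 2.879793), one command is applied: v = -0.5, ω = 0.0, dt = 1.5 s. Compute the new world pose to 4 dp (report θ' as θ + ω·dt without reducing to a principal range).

θ' = 2.8798 + 0.0·1.5 = 2.8798
ω = 0 → straight: x' = -1.5 + -0.5·cos(2.8798)·1.5 = -0.7756
y' = 2.5 + -0.5·sin(2.8798)·1.5 = 2.3059

(-0.7756, 2.3059, 2.8798)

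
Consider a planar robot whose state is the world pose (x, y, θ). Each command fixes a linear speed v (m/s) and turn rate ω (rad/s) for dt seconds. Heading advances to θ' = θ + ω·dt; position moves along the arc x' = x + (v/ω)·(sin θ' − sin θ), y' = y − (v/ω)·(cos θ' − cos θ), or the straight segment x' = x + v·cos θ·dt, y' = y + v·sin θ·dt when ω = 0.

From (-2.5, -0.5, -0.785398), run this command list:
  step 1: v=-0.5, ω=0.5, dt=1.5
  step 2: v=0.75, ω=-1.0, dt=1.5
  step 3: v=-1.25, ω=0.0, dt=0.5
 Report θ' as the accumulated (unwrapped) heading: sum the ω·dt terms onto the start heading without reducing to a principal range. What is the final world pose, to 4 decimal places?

(-2.4708, -0.3061, -1.5354)

step 1: θ'=-0.0354 (R=-1.0000) → pose (-3.1717, -0.2077, -0.0354)
step 2: θ'=-1.5354 (R=-0.7500) → pose (-2.4487, -0.9307, -1.5354)
step 3: θ'=-1.5354 (straight) → pose (-2.4708, -0.3061, -1.5354)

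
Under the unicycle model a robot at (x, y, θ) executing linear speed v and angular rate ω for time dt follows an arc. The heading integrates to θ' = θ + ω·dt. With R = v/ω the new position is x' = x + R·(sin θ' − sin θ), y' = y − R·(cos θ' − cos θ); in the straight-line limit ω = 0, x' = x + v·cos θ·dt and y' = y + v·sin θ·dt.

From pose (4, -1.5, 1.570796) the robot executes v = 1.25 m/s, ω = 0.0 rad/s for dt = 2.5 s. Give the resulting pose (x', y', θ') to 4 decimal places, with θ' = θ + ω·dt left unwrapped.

θ' = 1.5708 + 0.0·2.5 = 1.5708
ω = 0 → straight: x' = 4 + 1.25·cos(1.5708)·2.5 = 4.0000
y' = -1.5 + 1.25·sin(1.5708)·2.5 = 1.6250

(4.0000, 1.6250, 1.5708)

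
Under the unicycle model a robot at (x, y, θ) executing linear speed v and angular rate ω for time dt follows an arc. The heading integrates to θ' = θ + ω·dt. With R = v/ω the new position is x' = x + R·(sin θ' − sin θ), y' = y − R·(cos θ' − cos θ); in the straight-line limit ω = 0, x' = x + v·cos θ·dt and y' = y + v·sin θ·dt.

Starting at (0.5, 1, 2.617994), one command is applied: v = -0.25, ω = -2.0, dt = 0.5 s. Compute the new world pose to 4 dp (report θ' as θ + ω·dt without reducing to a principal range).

(0.5624, 0.8976, 1.6180)

θ' = 2.6180 + -2.0·0.5 = 1.6180
R = v/ω = -0.25/-2.0 = 0.1250
x' = 0.5 + 0.1250·(sin 1.6180 − sin 2.6180) = 0.5624
y' = 1 − 0.1250·(cos 1.6180 − cos 2.6180) = 0.8976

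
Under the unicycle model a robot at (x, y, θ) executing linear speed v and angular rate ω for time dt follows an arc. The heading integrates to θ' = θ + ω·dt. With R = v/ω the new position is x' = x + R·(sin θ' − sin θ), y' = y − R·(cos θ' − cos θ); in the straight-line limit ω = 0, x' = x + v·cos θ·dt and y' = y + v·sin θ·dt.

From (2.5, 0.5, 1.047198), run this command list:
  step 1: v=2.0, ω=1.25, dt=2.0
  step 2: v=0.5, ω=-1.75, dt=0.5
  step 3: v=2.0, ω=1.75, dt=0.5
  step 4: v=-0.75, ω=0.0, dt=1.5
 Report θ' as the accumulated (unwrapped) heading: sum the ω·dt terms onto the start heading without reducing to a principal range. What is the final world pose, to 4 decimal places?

(0.3069, 3.2527, 3.5472)

step 1: θ'=3.5472 (R=1.6000) → pose (0.4830, 2.7702, 3.5472)
step 2: θ'=2.6722 (R=-0.2857) → pose (0.2411, 2.7779, 2.6722)
step 3: θ'=3.5472 (R=1.1429) → pose (-0.7268, 2.8088, 3.5472)
step 4: θ'=3.5472 (straight) → pose (0.3069, 3.2527, 3.5472)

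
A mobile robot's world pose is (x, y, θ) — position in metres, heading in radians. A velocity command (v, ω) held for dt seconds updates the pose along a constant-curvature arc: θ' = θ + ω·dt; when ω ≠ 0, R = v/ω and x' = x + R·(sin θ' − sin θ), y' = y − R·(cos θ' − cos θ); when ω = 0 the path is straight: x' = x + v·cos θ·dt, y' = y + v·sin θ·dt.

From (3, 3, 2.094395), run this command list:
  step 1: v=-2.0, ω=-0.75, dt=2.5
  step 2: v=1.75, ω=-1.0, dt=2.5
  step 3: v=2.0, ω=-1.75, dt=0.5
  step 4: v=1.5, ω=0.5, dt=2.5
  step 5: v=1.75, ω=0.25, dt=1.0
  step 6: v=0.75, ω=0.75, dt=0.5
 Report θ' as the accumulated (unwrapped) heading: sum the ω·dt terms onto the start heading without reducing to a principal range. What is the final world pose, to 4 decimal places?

step 1: θ'=0.2194 (R=2.6667) → pose (1.2710, -0.9361, 0.2194)
step 2: θ'=-2.2806 (R=-1.7500) → pose (2.9792, -3.7846, -2.2806)
step 3: θ'=-3.1556 (R=-1.1429) → pose (2.0963, -4.1825, -3.1556)
step 4: θ'=-1.9056 (R=3.0000) → pose (-0.7791, -6.1965, -1.9056)
step 5: θ'=-1.6556 (R=7.0000) → pose (-1.1426, -7.9037, -1.6556)
step 6: θ'=-1.2806 (R=1.0000) → pose (-1.1044, -8.2745, -1.2806)

(-1.1044, -8.2745, -1.2806)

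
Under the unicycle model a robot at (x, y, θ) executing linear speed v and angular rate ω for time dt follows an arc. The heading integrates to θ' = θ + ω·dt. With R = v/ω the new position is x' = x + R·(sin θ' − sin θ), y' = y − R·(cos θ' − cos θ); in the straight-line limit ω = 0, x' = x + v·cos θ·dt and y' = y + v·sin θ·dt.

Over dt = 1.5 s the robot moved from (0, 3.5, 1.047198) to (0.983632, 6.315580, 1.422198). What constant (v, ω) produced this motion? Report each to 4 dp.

v = 2.0000, ω = 0.2500

Δθ = 1.422198 − 1.047198 = 0.375000
ω = Δθ/dt = 0.375000/1.5 = 0.2500
R = −Δy/(cos θ' − cos θ) = 8.0000
v = R·ω = 8.0000·0.2500 = 2.0000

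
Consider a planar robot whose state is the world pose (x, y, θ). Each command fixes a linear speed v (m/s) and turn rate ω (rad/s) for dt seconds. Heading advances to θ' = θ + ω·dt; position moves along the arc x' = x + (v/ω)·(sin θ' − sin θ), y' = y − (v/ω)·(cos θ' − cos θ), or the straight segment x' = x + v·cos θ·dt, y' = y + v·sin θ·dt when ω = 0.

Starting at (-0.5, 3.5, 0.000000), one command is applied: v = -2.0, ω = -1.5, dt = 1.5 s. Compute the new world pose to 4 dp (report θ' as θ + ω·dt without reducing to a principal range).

(-1.5374, 5.6709, -2.2500)

θ' = 0.0000 + -1.5·1.5 = -2.2500
R = v/ω = -2.0/-1.5 = 1.3333
x' = -0.5 + 1.3333·(sin -2.2500 − sin 0.0000) = -1.5374
y' = 3.5 − 1.3333·(cos -2.2500 − cos 0.0000) = 5.6709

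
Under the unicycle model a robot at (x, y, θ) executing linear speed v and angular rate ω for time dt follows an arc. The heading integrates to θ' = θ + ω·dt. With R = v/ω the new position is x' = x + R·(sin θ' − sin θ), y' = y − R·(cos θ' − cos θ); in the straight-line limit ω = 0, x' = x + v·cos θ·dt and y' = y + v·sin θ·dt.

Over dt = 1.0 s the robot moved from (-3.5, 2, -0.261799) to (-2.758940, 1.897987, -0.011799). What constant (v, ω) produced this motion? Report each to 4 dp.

Δθ = -0.011799 − -0.261799 = 0.250000
ω = Δθ/dt = 0.250000/1.0 = 0.2500
R = Δx/(sin θ' − sin θ) = 3.0000
v = R·ω = 3.0000·0.2500 = 0.7500

v = 0.7500, ω = 0.2500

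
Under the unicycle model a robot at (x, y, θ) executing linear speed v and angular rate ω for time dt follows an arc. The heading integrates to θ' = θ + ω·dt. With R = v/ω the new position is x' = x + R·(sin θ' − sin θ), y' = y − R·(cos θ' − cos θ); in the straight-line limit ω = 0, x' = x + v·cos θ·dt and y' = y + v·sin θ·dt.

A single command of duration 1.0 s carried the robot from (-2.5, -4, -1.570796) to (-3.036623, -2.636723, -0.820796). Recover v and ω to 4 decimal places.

v = -1.5000, ω = 0.7500

Δθ = -0.820796 − -1.570796 = 0.750000
ω = Δθ/dt = 0.750000/1.0 = 0.7500
R = −Δy/(cos θ' − cos θ) = -2.0000
v = R·ω = -2.0000·0.7500 = -1.5000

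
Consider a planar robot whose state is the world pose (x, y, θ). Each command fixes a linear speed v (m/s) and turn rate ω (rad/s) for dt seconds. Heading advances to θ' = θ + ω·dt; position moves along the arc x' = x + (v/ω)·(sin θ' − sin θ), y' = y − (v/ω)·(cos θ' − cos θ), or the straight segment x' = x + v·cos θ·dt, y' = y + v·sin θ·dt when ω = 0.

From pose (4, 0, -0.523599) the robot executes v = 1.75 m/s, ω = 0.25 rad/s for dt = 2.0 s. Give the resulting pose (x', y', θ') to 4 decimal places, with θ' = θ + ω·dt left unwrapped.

(7.3348, -0.9359, -0.0236)

θ' = -0.5236 + 0.25·2.0 = -0.0236
R = v/ω = 1.75/0.25 = 7.0000
x' = 4 + 7.0000·(sin -0.0236 − sin -0.5236) = 7.3348
y' = 0 − 7.0000·(cos -0.0236 − cos -0.5236) = -0.9359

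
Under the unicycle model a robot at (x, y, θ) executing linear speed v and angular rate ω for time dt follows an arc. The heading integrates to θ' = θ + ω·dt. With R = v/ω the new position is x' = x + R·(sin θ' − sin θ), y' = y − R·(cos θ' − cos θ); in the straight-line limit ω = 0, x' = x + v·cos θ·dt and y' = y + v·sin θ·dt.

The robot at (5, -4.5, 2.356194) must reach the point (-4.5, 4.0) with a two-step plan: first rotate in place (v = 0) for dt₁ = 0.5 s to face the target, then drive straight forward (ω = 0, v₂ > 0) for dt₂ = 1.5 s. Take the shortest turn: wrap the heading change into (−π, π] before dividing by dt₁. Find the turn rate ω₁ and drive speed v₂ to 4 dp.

ω₁ = 0.1110, v₂ = 8.4984

heading to target = atan2(4−-4.5, -4.5−5) = 2.4117
Δθ = wrap(2.4117 − 2.3562) = 0.0555; ω₁ = Δθ/dt₁ = 0.1110
distance = √((-4.5−5)² + (4−-4.5)²) = 12.7475; v₂ = distance/dt₂ = 8.4984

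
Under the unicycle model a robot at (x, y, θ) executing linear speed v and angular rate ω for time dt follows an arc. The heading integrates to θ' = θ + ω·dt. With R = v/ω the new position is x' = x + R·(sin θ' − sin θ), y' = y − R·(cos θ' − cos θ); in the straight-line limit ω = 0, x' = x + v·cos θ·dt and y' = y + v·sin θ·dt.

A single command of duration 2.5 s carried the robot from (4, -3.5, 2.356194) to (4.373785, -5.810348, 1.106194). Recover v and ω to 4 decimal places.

v = -1.0000, ω = -0.5000

Δθ = 1.106194 − 2.356194 = -1.250000
ω = Δθ/dt = -1.250000/2.5 = -0.5000
R = −Δy/(cos θ' − cos θ) = 2.0000
v = R·ω = 2.0000·-0.5000 = -1.0000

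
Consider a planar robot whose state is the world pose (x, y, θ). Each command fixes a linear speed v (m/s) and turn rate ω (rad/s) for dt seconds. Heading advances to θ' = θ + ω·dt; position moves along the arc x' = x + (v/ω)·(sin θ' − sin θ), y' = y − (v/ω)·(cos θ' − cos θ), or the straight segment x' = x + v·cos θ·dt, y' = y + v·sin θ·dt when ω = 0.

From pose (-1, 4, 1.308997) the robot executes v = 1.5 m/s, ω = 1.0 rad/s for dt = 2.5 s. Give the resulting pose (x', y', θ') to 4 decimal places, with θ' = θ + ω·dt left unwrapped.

(-3.3773, 5.5664, 3.8090)

θ' = 1.3090 + 1.0·2.5 = 3.8090
R = v/ω = 1.5/1.0 = 1.5000
x' = -1 + 1.5000·(sin 3.8090 − sin 1.3090) = -3.3773
y' = 4 − 1.5000·(cos 3.8090 − cos 1.3090) = 5.5664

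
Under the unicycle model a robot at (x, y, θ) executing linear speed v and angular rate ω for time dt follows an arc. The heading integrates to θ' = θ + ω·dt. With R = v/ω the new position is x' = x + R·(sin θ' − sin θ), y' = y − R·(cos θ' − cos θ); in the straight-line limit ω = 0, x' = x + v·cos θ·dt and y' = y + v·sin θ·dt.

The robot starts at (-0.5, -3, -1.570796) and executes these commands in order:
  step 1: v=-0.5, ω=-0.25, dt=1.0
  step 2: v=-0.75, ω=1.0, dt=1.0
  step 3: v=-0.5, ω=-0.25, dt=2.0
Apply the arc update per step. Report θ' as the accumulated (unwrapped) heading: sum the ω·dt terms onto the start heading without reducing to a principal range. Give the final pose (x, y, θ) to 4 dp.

step 1: θ'=-1.8208 (R=2.0000) → pose (-0.4378, -2.5052, -1.8208)
step 2: θ'=-0.8208 (R=-0.7500) → pose (-0.6157, -1.8084, -0.8208)
step 3: θ'=-1.3208 (R=2.0000) → pose (-1.0902, -0.9399, -1.3208)

(-1.0902, -0.9399, -1.3208)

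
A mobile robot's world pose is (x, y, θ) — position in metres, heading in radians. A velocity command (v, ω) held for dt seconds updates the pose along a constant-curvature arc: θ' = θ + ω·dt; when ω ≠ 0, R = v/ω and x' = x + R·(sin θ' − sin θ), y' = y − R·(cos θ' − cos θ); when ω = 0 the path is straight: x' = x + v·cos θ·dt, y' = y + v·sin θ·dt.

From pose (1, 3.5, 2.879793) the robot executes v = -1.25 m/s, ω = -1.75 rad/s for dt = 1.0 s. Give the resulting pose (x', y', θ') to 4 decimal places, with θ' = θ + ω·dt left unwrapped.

(1.4611, 2.5052, 1.1298)

θ' = 2.8798 + -1.75·1.0 = 1.1298
R = v/ω = -1.25/-1.75 = 0.7143
x' = 1 + 0.7143·(sin 1.1298 − sin 2.8798) = 1.4611
y' = 3.5 − 0.7143·(cos 1.1298 − cos 2.8798) = 2.5052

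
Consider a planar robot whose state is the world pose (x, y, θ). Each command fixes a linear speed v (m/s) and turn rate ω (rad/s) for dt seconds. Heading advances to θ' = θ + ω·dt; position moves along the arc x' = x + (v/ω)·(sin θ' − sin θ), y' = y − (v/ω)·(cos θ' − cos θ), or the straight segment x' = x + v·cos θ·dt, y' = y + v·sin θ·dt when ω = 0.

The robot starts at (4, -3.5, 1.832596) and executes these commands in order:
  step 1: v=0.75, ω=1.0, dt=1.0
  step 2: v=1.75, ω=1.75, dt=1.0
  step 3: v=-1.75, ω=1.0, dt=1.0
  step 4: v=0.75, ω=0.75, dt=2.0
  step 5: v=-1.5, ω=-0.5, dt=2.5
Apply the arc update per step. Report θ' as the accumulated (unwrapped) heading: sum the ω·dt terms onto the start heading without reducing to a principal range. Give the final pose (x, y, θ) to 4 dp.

step 1: θ'=2.8326 (R=0.7500) → pose (3.5036, -2.9796, 2.8326)
step 2: θ'=4.5826 (R=1.0000) → pose (2.2079, -3.8028, 4.5826)
step 3: θ'=5.5826 (R=-1.7500) → pose (1.6008, -2.2385, 5.5826)
step 4: θ'=7.0826 (R=1.0000) → pose (2.9624, -2.1712, 7.0826)
step 5: θ'=5.8326 (R=3.0000) → pose (-0.4949, -2.7804, 5.8326)

(-0.4949, -2.7804, 5.8326)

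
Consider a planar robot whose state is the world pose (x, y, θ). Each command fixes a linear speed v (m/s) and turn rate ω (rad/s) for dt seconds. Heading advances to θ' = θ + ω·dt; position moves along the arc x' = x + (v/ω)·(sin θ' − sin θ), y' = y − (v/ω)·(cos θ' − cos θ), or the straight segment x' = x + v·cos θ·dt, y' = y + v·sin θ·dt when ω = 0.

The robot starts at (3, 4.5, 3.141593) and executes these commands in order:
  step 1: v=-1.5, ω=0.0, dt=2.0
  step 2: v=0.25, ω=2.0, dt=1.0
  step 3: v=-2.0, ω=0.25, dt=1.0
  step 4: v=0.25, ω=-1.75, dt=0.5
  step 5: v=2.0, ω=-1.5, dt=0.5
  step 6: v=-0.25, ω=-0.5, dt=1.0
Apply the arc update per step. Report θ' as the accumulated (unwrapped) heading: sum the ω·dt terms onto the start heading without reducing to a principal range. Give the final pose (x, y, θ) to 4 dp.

(4.5680, 5.1704, 3.2666)

step 1: θ'=3.1416 (straight) → pose (6.0000, 4.5000, 3.1416)
step 2: θ'=5.1416 (R=0.1250) → pose (5.8863, 4.3230, 5.1416)
step 3: θ'=5.3916 (R=-8.0000) → pose (4.8365, 6.0192, 5.3916)
step 4: θ'=4.5166 (R=-0.1429) → pose (4.8655, 5.9017, 4.5166)
step 5: θ'=3.7666 (R=-1.3333) → pose (4.3378, 5.0798, 3.7666)
step 6: θ'=3.2666 (R=0.5000) → pose (4.5680, 5.1704, 3.2666)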